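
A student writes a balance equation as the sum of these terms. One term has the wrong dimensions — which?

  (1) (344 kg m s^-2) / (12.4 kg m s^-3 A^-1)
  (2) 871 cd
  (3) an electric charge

Reduce each to base SI dimensions:
  (1) [kg·m·s⁻²] / [kg·m·s⁻³·A⁻¹] = s·A
  (2) cd
  (3) [electric charge] = s·A
All reduce to s·A except (2), which is cd.

(2)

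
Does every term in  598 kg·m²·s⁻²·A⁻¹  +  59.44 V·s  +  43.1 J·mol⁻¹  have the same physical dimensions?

No

Reduce each to base SI dimensions:
  598 kg·m²·s⁻²·A⁻¹:  kg·m²·s⁻²·A⁻¹
  59.44 V·s:  V·s = J·C⁻¹·s = kg·m²·s⁻²·A⁻¹
  43.1 J·mol⁻¹:  J·mol⁻¹ = N·m·mol⁻¹ = kg·m²·s⁻²·mol⁻¹
The terms do not share a single dimension (kg·m²·s⁻²·A⁻¹ vs kg·m²·s⁻²·mol⁻¹).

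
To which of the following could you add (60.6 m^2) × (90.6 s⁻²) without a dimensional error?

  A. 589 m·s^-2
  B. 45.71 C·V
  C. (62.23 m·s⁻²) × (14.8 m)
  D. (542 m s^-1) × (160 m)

C.

Reference: [m²] · [s⁻²] = m²·s⁻².
Each option:
  A. m·s⁻²
  B. C·V = s·A·J·C⁻¹ = kg·m²·s⁻²
  C. [m·s⁻²] · [m] = m²·s⁻²  ← same
  D. [m·s⁻¹] · [m] = m²·s⁻¹
Only C. matches m²·s⁻².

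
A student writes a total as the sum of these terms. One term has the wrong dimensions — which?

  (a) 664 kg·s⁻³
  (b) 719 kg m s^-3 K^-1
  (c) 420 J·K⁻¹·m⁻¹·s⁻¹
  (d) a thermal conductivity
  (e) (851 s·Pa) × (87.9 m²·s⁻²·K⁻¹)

Expand each in SI base units:
  (a) kg·s⁻³
  (b) kg·m·s⁻³·K⁻¹
  (c) J·s⁻¹·m⁻¹·K⁻¹ = N·m·s⁻¹·m⁻¹·K⁻¹ = kg·m·s⁻³·K⁻¹
  (d) [thermal conductivity] = kg·m·s⁻³·K⁻¹
  (e) [kg·m⁻¹·s⁻¹] · [m²·s⁻²·K⁻¹] = kg·m·s⁻³·K⁻¹
All reduce to kg·m·s⁻³·K⁻¹ except (a), which is kg·s⁻³.

(a)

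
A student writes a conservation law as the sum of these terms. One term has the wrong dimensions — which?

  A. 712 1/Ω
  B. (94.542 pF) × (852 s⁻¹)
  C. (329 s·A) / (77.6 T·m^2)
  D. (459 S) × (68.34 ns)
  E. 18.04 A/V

D.

Work out the base dimensions of each:
  A. Ω⁻¹ = (V·A⁻¹)⁻¹ = kg⁻¹·m⁻²·s³·A²
  B. [kg⁻¹·m⁻²·s⁴·A²] · [s⁻¹] = kg⁻¹·m⁻²·s³·A²
  C. [s·A] / [kg·m²·s⁻²·A⁻¹] = kg⁻¹·m⁻²·s³·A²
  D. [kg⁻¹·m⁻²·s³·A²] · [s] = kg⁻¹·m⁻²·s⁴·A²
  E. A·V⁻¹ = A·(J·C⁻¹)⁻¹ = kg⁻¹·m⁻²·s³·A²
All reduce to kg⁻¹·m⁻²·s³·A² except D., which is kg⁻¹·m⁻²·s⁴·A².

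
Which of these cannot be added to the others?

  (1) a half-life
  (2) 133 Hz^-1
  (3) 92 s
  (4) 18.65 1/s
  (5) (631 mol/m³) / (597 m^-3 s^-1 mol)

In SI base units:
  (1) [half-life] = s
  (2) Hz⁻¹ = (s⁻¹)⁻¹ = s
  (3) s
  (4) s⁻¹
  (5) [m⁻³·mol] / [m⁻³·s⁻¹·mol] = s
All reduce to s except (4), which is s⁻¹.

(4)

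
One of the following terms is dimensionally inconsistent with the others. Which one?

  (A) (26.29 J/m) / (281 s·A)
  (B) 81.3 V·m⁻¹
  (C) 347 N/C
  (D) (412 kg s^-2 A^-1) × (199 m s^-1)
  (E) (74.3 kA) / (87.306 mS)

Work out the base dimensions of each:
  (A) [kg·m·s⁻²] / [s·A] = kg·m·s⁻³·A⁻¹
  (B) V·m⁻¹ = J·C⁻¹·m⁻¹ = kg·m·s⁻³·A⁻¹
  (C) N·C⁻¹ = kg·m·s⁻²·(s·A)⁻¹ = kg·m·s⁻³·A⁻¹
  (D) [kg·s⁻²·A⁻¹] · [m·s⁻¹] = kg·m·s⁻³·A⁻¹
  (E) [A] / [kg⁻¹·m⁻²·s³·A²] = kg·m²·s⁻³·A⁻¹
All reduce to kg·m·s⁻³·A⁻¹ except (E), which is kg·m²·s⁻³·A⁻¹.

(E)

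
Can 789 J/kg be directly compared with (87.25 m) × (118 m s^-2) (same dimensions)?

Expand each in SI base units:
  789 J/kg:  J·kg⁻¹ = N·m·kg⁻¹ = m²·s⁻²
  (87.25 m) × (118 m s^-2):  [m] · [m·s⁻²] = m²·s⁻²
Both are m²·s⁻², so they have the same dimensions and can be added.

Yes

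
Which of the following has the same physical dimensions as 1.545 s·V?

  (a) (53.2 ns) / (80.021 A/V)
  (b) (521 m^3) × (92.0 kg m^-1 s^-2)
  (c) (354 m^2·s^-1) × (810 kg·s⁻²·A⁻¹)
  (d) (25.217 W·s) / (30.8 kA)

(d)

Reference: V·s = J·C⁻¹·s = kg·m²·s⁻²·A⁻¹.
Each option:
  (a) [s] / [kg⁻¹·m⁻²·s³·A²] = kg·m²·s⁻²·A⁻²
  (b) [m³] · [kg·m⁻¹·s⁻²] = kg·m²·s⁻²
  (c) [m²·s⁻¹] · [kg·s⁻²·A⁻¹] = kg·m²·s⁻³·A⁻¹
  (d) [kg·m²·s⁻²] / [A] = kg·m²·s⁻²·A⁻¹  ← same
Only (d) matches kg·m²·s⁻²·A⁻¹.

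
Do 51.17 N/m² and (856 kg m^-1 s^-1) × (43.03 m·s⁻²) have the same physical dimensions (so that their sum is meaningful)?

No

Dimensions:
  51.17 N/m²:  N·m⁻² = kg·m·s⁻²·m⁻² = kg·m⁻¹·s⁻²
  (856 kg m^-1 s^-1) × (43.03 m·s⁻²):  [kg·m⁻¹·s⁻¹] · [m·s⁻²] = kg·s⁻³
kg·m⁻¹·s⁻² ≠ kg·s⁻³, so they cannot be added.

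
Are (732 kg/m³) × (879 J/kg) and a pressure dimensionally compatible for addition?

Yes

Expand each in SI base units:
  (732 kg/m³) × (879 J/kg):  [kg·m⁻³] · [m²·s⁻²] = kg·m⁻¹·s⁻²
  a pressure:  [pressure] = kg·m⁻¹·s⁻²
Both are kg·m⁻¹·s⁻², so they have the same dimensions and can be added.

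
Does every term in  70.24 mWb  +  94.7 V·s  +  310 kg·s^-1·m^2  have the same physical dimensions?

No

Expand each in SI base units:
  70.24 mWb:  Wb = V·s = kg·m²·s⁻²·A⁻¹
  94.7 V·s:  V·s = J·C⁻¹·s = kg·m²·s⁻²·A⁻¹
  310 kg·s^-1·m^2:  kg·m²·s⁻¹
The terms do not share a single dimension (kg·m²·s⁻²·A⁻¹ vs kg·m²·s⁻¹).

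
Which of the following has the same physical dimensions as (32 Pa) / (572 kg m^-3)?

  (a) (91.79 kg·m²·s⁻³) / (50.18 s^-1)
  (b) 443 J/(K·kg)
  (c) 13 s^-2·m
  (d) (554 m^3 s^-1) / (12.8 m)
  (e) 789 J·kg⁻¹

(e)

Reference: [kg·m⁻¹·s⁻²] / [kg·m⁻³] = m²·s⁻².
Each option:
  (a) [kg·m²·s⁻³] / [s⁻¹] = kg·m²·s⁻²
  (b) J·kg⁻¹·K⁻¹ = N·m·kg⁻¹·K⁻¹ = m²·s⁻²·K⁻¹
  (c) m·s⁻²
  (d) [m³·s⁻¹] / [m] = m²·s⁻¹
  (e) J·kg⁻¹ = N·m·kg⁻¹ = m²·s⁻²  ← same
Only (e) matches m²·s⁻².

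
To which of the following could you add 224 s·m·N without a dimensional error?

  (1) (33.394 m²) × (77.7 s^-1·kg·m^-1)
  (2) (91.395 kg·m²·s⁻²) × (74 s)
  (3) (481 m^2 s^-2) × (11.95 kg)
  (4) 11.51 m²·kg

(2)

Reference: N·m·s = kg·m·s⁻²·m·s = kg·m²·s⁻¹.
Each option:
  (1) [m²] · [kg·m⁻¹·s⁻¹] = kg·m·s⁻¹
  (2) [kg·m²·s⁻²] · [s] = kg·m²·s⁻¹  ← same
  (3) [m²·s⁻²] · [kg] = kg·m²·s⁻²
  (4) kg·m²
Only (2) matches kg·m²·s⁻¹.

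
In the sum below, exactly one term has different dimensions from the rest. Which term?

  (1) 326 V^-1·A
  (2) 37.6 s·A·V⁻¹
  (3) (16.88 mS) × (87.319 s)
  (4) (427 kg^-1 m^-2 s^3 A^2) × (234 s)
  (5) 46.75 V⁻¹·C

Reduce each to base SI dimensions:
  (1) A·V⁻¹ = A·(J·C⁻¹)⁻¹ = kg⁻¹·m⁻²·s³·A²
  (2) A·s·V⁻¹ = A·s·(J·C⁻¹)⁻¹ = kg⁻¹·m⁻²·s⁴·A²
  (3) [kg⁻¹·m⁻²·s³·A²] · [s] = kg⁻¹·m⁻²·s⁴·A²
  (4) [kg⁻¹·m⁻²·s³·A²] · [s] = kg⁻¹·m⁻²·s⁴·A²
  (5) C·V⁻¹ = s·A·(J·C⁻¹)⁻¹ = kg⁻¹·m⁻²·s⁴·A²
All reduce to kg⁻¹·m⁻²·s⁴·A² except (1), which is kg⁻¹·m⁻²·s³·A².

(1)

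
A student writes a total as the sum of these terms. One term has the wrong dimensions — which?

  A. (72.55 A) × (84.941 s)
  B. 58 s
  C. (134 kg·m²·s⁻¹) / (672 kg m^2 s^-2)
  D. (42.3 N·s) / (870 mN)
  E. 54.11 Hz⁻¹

A.

Reduce each to base SI dimensions:
  A. [A] · [s] = s·A
  B. s
  C. [kg·m²·s⁻¹] / [kg·m²·s⁻²] = s
  D. [kg·m·s⁻¹] / [kg·m·s⁻²] = s
  E. Hz⁻¹ = (s⁻¹)⁻¹ = s
All reduce to s except A., which is s·A.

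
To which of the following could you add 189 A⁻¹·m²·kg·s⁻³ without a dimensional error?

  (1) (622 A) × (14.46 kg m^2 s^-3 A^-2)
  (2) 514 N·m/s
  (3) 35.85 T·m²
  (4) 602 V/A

Reference: kg·m²·s⁻³·A⁻¹.
Each option:
  (1) [A] · [kg·m²·s⁻³·A⁻²] = kg·m²·s⁻³·A⁻¹  ← same
  (2) N·m·s⁻¹ = kg·m·s⁻²·m·s⁻¹ = kg·m²·s⁻³
  (3) T·m² = Wb·m⁻²·m² = kg·m²·s⁻²·A⁻¹
  (4) V·A⁻¹ = J·C⁻¹·A⁻¹ = kg·m²·s⁻³·A⁻²
Only (1) matches kg·m²·s⁻³·A⁻¹.

(1)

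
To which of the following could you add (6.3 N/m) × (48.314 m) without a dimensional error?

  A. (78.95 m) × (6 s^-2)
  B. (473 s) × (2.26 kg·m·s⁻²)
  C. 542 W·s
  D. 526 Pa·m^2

D.

Reference: [kg·s⁻²] · [m] = kg·m·s⁻².
Each option:
  A. [m] · [s⁻²] = m·s⁻²
  B. [s] · [kg·m·s⁻²] = kg·m·s⁻¹
  C. W·s = J·s⁻¹·s = kg·m²·s⁻²
  D. Pa·m² = N·m⁻²·m² = kg·m·s⁻²  ← same
Only D. matches kg·m·s⁻².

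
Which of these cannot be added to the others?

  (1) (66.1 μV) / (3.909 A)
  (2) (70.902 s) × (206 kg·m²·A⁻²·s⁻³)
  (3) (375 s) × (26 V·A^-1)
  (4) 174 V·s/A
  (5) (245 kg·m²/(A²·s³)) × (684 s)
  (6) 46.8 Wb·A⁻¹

(1)

In SI base units:
  (1) [kg·m²·s⁻³·A⁻¹] / [A] = kg·m²·s⁻³·A⁻²
  (2) [s] · [kg·m²·s⁻³·A⁻²] = kg·m²·s⁻²·A⁻²
  (3) [s] · [kg·m²·s⁻³·A⁻²] = kg·m²·s⁻²·A⁻²
  (4) V·s·A⁻¹ = J·C⁻¹·s·A⁻¹ = kg·m²·s⁻²·A⁻²
  (5) [kg·m²·s⁻³·A⁻²] · [s] = kg·m²·s⁻²·A⁻²
  (6) Wb·A⁻¹ = V·s·A⁻¹ = kg·m²·s⁻²·A⁻²
All reduce to kg·m²·s⁻²·A⁻² except (1), which is kg·m²·s⁻³·A⁻².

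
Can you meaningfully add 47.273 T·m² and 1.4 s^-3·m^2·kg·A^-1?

Dimensions:
  47.273 T·m²:  T·m² = Wb·m⁻²·m² = kg·m²·s⁻²·A⁻¹
  1.4 s^-3·m^2·kg·A^-1:  kg·m²·s⁻³·A⁻¹
kg·m²·s⁻²·A⁻¹ ≠ kg·m²·s⁻³·A⁻¹, so they cannot be added.

No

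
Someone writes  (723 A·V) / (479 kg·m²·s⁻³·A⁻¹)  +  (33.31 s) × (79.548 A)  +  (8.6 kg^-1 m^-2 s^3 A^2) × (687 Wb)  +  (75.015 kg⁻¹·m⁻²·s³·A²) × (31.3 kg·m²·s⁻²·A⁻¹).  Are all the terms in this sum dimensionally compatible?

In SI base units:
  (723 A·V) / (479 kg·m²·s⁻³·A⁻¹):  [kg·m²·s⁻³] / [kg·m²·s⁻³·A⁻¹] = A
  (33.31 s) × (79.548 A):  [s] · [A] = s·A
  (8.6 kg^-1 m^-2 s^3 A^2) × (687 Wb):  [kg⁻¹·m⁻²·s³·A²] · [kg·m²·s⁻²·A⁻¹] = s·A
  (75.015 kg⁻¹·m⁻²·s³·A²) × (31.3 kg·m²·s⁻²·A⁻¹):  [kg⁻¹·m⁻²·s³·A²] · [kg·m²·s⁻²·A⁻¹] = s·A
The terms do not share a single dimension (A vs s·A).

No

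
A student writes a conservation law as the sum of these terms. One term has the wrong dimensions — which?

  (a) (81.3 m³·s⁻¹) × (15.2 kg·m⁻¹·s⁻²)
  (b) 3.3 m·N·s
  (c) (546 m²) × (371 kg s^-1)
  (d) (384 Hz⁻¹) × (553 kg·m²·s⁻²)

(a)

Work out the base dimensions of each:
  (a) [m³·s⁻¹] · [kg·m⁻¹·s⁻²] = kg·m²·s⁻³
  (b) N·m·s = kg·m·s⁻²·m·s = kg·m²·s⁻¹
  (c) [m²] · [kg·s⁻¹] = kg·m²·s⁻¹
  (d) [s] · [kg·m²·s⁻²] = kg·m²·s⁻¹
All reduce to kg·m²·s⁻¹ except (a), which is kg·m²·s⁻³.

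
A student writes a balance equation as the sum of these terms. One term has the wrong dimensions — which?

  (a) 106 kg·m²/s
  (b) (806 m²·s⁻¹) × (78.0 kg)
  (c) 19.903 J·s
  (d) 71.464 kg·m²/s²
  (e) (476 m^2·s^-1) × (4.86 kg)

Reduce each to base SI dimensions:
  (a) kg·m²·s⁻¹
  (b) [m²·s⁻¹] · [kg] = kg·m²·s⁻¹
  (c) J·s = N·m·s = kg·m²·s⁻¹
  (d) kg·m²·s⁻²
  (e) [m²·s⁻¹] · [kg] = kg·m²·s⁻¹
All reduce to kg·m²·s⁻¹ except (d), which is kg·m²·s⁻².

(d)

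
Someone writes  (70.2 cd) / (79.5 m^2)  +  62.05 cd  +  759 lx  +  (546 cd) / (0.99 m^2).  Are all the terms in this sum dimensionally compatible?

In SI base units:
  (70.2 cd) / (79.5 m^2):  [cd] / [m²] = m⁻²·cd
  62.05 cd:  cd
  759 lx:  lx = lm·m⁻² = m⁻²·cd
  (546 cd) / (0.99 m^2):  [cd] / [m²] = m⁻²·cd
The terms do not share a single dimension (cd vs m⁻²·cd).

No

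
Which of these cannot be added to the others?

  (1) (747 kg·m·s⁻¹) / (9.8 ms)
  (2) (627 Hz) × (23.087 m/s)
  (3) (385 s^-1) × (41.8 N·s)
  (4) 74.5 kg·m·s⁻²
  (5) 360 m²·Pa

(2)

In SI base units:
  (1) [kg·m·s⁻¹] / [s] = kg·m·s⁻²
  (2) [s⁻¹] · [m·s⁻¹] = m·s⁻²
  (3) [s⁻¹] · [kg·m·s⁻¹] = kg·m·s⁻²
  (4) kg·m·s⁻²
  (5) Pa·m² = N·m⁻²·m² = kg·m·s⁻²
All reduce to kg·m·s⁻² except (2), which is m·s⁻².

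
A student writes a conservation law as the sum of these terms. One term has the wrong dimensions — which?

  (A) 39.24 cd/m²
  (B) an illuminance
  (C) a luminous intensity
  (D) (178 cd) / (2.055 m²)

(C)

Dimensions:
  (A) cd·m⁻² = m⁻²·cd
  (B) [illuminance] = m⁻²·cd
  (C) [luminous intensity] = cd
  (D) [cd] / [m²] = m⁻²·cd
All reduce to m⁻²·cd except (C), which is cd.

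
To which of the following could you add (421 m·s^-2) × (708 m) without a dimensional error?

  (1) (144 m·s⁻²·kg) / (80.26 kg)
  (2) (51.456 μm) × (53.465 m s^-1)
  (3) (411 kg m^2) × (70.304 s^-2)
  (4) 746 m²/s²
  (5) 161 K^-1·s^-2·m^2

(4)

Reference: [m·s⁻²] · [m] = m²·s⁻².
Each option:
  (1) [kg·m·s⁻²] / [kg] = m·s⁻²
  (2) [m] · [m·s⁻¹] = m²·s⁻¹
  (3) [kg·m²] · [s⁻²] = kg·m²·s⁻²
  (4) m²·s⁻²  ← same
  (5) m²·s⁻²·K⁻¹
Only (4) matches m²·s⁻².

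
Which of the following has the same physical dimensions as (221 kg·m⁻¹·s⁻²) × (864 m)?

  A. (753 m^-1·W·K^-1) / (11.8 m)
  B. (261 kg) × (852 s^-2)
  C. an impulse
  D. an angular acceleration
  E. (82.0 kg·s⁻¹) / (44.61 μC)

B.

Reference: [kg·m⁻¹·s⁻²] · [m] = kg·s⁻².
Each option:
  A. [kg·m·s⁻³·K⁻¹] / [m] = kg·s⁻³·K⁻¹
  B. [kg] · [s⁻²] = kg·s⁻²  ← same
  C. [impulse] = kg·m·s⁻¹
  D. [angular acceleration] = s⁻²
  E. [kg·s⁻¹] / [s·A] = kg·s⁻²·A⁻¹
Only B. matches kg·s⁻².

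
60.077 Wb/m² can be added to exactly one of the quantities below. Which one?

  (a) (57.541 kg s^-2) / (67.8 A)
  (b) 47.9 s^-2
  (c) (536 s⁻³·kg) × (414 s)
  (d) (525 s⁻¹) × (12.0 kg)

Reference: Wb·m⁻² = V·s·m⁻² = kg·s⁻²·A⁻¹.
Each option:
  (a) [kg·s⁻²] / [A] = kg·s⁻²·A⁻¹  ← same
  (b) s⁻²
  (c) [kg·s⁻³] · [s] = kg·s⁻²
  (d) [s⁻¹] · [kg] = kg·s⁻¹
Only (a) matches kg·s⁻²·A⁻¹.

(a)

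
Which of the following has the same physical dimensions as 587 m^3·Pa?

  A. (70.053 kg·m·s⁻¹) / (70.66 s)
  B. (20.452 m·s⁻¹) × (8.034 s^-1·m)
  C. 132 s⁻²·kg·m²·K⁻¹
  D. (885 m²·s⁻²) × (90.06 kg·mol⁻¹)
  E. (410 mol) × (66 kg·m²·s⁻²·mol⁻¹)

E.

Reference: Pa·m³ = N·m⁻²·m³ = kg·m²·s⁻².
Each option:
  A. [kg·m·s⁻¹] / [s] = kg·m·s⁻²
  B. [m·s⁻¹] · [m·s⁻¹] = m²·s⁻²
  C. kg·m²·s⁻²·K⁻¹
  D. [m²·s⁻²] · [kg·mol⁻¹] = kg·m²·s⁻²·mol⁻¹
  E. [mol] · [kg·m²·s⁻²·mol⁻¹] = kg·m²·s⁻²  ← same
Only E. matches kg·m²·s⁻².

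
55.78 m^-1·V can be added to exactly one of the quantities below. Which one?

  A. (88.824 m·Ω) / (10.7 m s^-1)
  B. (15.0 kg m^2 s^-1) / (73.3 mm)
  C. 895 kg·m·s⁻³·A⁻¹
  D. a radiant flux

C.

Reference: V·m⁻¹ = J·C⁻¹·m⁻¹ = kg·m·s⁻³·A⁻¹.
Each option:
  A. [kg·m³·s⁻³·A⁻²] / [m·s⁻¹] = kg·m²·s⁻²·A⁻²
  B. [kg·m²·s⁻¹] / [m] = kg·m·s⁻¹
  C. kg·m·s⁻³·A⁻¹  ← same
  D. [radiant flux] = kg·m²·s⁻³
Only C. matches kg·m·s⁻³·A⁻¹.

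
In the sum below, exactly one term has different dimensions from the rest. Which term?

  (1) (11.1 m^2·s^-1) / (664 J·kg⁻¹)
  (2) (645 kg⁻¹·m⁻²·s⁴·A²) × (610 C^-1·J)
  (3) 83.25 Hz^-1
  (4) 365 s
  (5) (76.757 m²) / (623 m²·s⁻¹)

(2)

In SI base units:
  (1) [m²·s⁻¹] / [m²·s⁻²] = s
  (2) [kg⁻¹·m⁻²·s⁴·A²] · [kg·m²·s⁻³·A⁻¹] = s·A
  (3) Hz⁻¹ = (s⁻¹)⁻¹ = s
  (4) s
  (5) [m²] / [m²·s⁻¹] = s
All reduce to s except (2), which is s·A.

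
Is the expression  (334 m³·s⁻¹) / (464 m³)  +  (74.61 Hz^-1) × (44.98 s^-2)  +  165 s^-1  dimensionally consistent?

Reduce each to base SI dimensions:
  (334 m³·s⁻¹) / (464 m³):  [m³·s⁻¹] / [m³] = s⁻¹
  (74.61 Hz^-1) × (44.98 s^-2):  [s] · [s⁻²] = s⁻¹
  165 s^-1:  s⁻¹
Every term reduces to s⁻¹.

Yes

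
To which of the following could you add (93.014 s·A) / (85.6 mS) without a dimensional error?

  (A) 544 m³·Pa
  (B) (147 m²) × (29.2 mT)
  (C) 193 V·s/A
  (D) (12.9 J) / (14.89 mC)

Reference: [s·A] / [kg⁻¹·m⁻²·s³·A²] = kg·m²·s⁻²·A⁻¹.
Each option:
  (A) Pa·m³ = N·m⁻²·m³ = kg·m²·s⁻²
  (B) [m²] · [kg·s⁻²·A⁻¹] = kg·m²·s⁻²·A⁻¹  ← same
  (C) V·s·A⁻¹ = J·C⁻¹·s·A⁻¹ = kg·m²·s⁻²·A⁻²
  (D) [kg·m²·s⁻²] / [s·A] = kg·m²·s⁻³·A⁻¹
Only (B) matches kg·m²·s⁻²·A⁻¹.

(B)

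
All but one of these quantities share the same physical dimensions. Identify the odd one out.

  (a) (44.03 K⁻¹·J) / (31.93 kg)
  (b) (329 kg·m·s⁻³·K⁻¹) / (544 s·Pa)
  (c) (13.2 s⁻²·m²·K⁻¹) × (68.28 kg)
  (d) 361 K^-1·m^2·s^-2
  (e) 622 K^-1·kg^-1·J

Work out the base dimensions of each:
  (a) [kg·m²·s⁻²·K⁻¹] / [kg] = m²·s⁻²·K⁻¹
  (b) [kg·m·s⁻³·K⁻¹] / [kg·m⁻¹·s⁻¹] = m²·s⁻²·K⁻¹
  (c) [m²·s⁻²·K⁻¹] · [kg] = kg·m²·s⁻²·K⁻¹
  (d) m²·s⁻²·K⁻¹
  (e) J·kg⁻¹·K⁻¹ = N·m·kg⁻¹·K⁻¹ = m²·s⁻²·K⁻¹
All reduce to m²·s⁻²·K⁻¹ except (c), which is kg·m²·s⁻²·K⁻¹.

(c)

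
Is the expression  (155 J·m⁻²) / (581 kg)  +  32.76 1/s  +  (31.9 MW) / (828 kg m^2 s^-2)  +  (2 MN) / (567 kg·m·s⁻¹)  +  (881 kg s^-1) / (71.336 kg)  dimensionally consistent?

Dimensions:
  (155 J·m⁻²) / (581 kg):  [kg·s⁻²] / [kg] = s⁻²
  32.76 1/s:  s⁻¹
  (31.9 MW) / (828 kg m^2 s^-2):  [kg·m²·s⁻³] / [kg·m²·s⁻²] = s⁻¹
  (2 MN) / (567 kg·m·s⁻¹):  [kg·m·s⁻²] / [kg·m·s⁻¹] = s⁻¹
  (881 kg s^-1) / (71.336 kg):  [kg·s⁻¹] / [kg] = s⁻¹
The terms do not share a single dimension (s⁻² vs s⁻¹).

No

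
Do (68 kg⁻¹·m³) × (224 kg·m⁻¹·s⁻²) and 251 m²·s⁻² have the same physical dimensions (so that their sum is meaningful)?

Yes

Dimensions:
  (68 kg⁻¹·m³) × (224 kg·m⁻¹·s⁻²):  [kg⁻¹·m³] · [kg·m⁻¹·s⁻²] = m²·s⁻²
  251 m²·s⁻²:  m²·s⁻²
Both are m²·s⁻², so they have the same dimensions and can be added.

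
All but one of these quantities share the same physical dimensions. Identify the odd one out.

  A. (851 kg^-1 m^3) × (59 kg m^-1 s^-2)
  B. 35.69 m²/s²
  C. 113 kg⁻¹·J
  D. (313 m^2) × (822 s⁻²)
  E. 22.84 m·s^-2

E.

In SI base units:
  A. [kg⁻¹·m³] · [kg·m⁻¹·s⁻²] = m²·s⁻²
  B. m²·s⁻²
  C. J·kg⁻¹ = N·m·kg⁻¹ = m²·s⁻²
  D. [m²] · [s⁻²] = m²·s⁻²
  E. m·s⁻²
All reduce to m²·s⁻² except E., which is m·s⁻².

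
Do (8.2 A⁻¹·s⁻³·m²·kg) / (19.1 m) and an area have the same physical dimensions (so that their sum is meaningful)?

No

Dimensions:
  (8.2 A⁻¹·s⁻³·m²·kg) / (19.1 m):  [kg·m²·s⁻³·A⁻¹] / [m] = kg·m·s⁻³·A⁻¹
  an area:  [area] = m²
kg·m·s⁻³·A⁻¹ ≠ m², so they cannot be added.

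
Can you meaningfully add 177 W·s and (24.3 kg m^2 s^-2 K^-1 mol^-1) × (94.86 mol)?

Reduce each to base SI dimensions:
  177 W·s:  W·s = J·s⁻¹·s = kg·m²·s⁻²
  (24.3 kg m^2 s^-2 K^-1 mol^-1) × (94.86 mol):  [kg·m²·s⁻²·K⁻¹·mol⁻¹] · [mol] = kg·m²·s⁻²·K⁻¹
kg·m²·s⁻² ≠ kg·m²·s⁻²·K⁻¹, so they cannot be added.

No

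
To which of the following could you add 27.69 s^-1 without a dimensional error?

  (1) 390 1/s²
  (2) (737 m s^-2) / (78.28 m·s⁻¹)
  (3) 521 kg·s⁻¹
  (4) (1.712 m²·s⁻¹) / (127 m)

Reference: s⁻¹.
Each option:
  (1) s⁻²
  (2) [m·s⁻²] / [m·s⁻¹] = s⁻¹  ← same
  (3) kg·s⁻¹
  (4) [m²·s⁻¹] / [m] = m·s⁻¹
Only (2) matches s⁻¹.

(2)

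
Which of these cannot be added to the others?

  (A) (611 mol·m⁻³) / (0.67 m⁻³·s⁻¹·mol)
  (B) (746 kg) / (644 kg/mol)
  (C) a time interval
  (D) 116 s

Dimensions:
  (A) [m⁻³·mol] / [m⁻³·s⁻¹·mol] = s
  (B) [kg] / [kg·mol⁻¹] = mol
  (C) [time interval] = s
  (D) s
All reduce to s except (B), which is mol.

(B)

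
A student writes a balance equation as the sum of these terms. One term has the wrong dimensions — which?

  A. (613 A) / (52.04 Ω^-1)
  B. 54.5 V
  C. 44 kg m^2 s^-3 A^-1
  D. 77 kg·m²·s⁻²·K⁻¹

D.

Work out the base dimensions of each:
  A. [A] / [kg⁻¹·m⁻²·s³·A²] = kg·m²·s⁻³·A⁻¹
  B. V = J·C⁻¹ = kg·m²·s⁻³·A⁻¹
  C. kg·m²·s⁻³·A⁻¹
  D. kg·m²·s⁻²·K⁻¹
All reduce to kg·m²·s⁻³·A⁻¹ except D., which is kg·m²·s⁻²·K⁻¹.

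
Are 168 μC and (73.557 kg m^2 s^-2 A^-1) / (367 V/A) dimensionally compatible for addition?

Dimensions:
  168 μC:  C = s·A
  (73.557 kg m^2 s^-2 A^-1) / (367 V/A):  [kg·m²·s⁻²·A⁻¹] / [kg·m²·s⁻³·A⁻²] = s·A
Both are s·A, so they have the same dimensions and can be added.

Yes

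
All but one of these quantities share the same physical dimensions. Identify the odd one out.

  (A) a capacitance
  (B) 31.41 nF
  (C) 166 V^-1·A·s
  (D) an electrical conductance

Dimensions:
  (A) [capacitance] = kg⁻¹·m⁻²·s⁴·A²
  (B) F = C·V⁻¹ = kg⁻¹·m⁻²·s⁴·A²
  (C) A·s·V⁻¹ = A·s·(J·C⁻¹)⁻¹ = kg⁻¹·m⁻²·s⁴·A²
  (D) [electrical conductance] = kg⁻¹·m⁻²·s³·A²
All reduce to kg⁻¹·m⁻²·s⁴·A² except (D), which is kg⁻¹·m⁻²·s³·A².

(D)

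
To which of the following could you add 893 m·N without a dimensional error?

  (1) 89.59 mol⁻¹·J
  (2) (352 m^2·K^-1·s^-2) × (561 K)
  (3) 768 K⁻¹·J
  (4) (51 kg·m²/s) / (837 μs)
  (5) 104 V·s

Reference: N·m = kg·m·s⁻²·m = kg·m²·s⁻².
Each option:
  (1) J·mol⁻¹ = N·m·mol⁻¹ = kg·m²·s⁻²·mol⁻¹
  (2) [m²·s⁻²·K⁻¹] · [K] = m²·s⁻²
  (3) J·K⁻¹ = N·m·K⁻¹ = kg·m²·s⁻²·K⁻¹
  (4) [kg·m²·s⁻¹] / [s] = kg·m²·s⁻²  ← same
  (5) V·s = J·C⁻¹·s = kg·m²·s⁻²·A⁻¹
Only (4) matches kg·m²·s⁻².

(4)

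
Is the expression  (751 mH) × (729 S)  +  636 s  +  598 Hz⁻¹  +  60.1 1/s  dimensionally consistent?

Expand each in SI base units:
  (751 mH) × (729 S):  [kg·m²·s⁻²·A⁻²] · [kg⁻¹·m⁻²·s³·A²] = s
  636 s:  s
  598 Hz⁻¹:  Hz⁻¹ = (s⁻¹)⁻¹ = s
  60.1 1/s:  s⁻¹
The terms do not share a single dimension (s vs s⁻¹).

No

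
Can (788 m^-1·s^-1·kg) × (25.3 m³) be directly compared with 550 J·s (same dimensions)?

In SI base units:
  (788 m^-1·s^-1·kg) × (25.3 m³):  [kg·m⁻¹·s⁻¹] · [m³] = kg·m²·s⁻¹
  550 J·s:  J·s = N·m·s = kg·m²·s⁻¹
Both are kg·m²·s⁻¹, so they have the same dimensions and can be added.

Yes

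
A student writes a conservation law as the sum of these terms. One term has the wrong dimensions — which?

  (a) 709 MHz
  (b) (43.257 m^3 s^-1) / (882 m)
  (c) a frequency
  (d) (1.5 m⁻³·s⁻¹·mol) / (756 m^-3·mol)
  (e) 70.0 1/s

(b)

Dimensions:
  (a) Hz = s⁻¹
  (b) [m³·s⁻¹] / [m] = m²·s⁻¹
  (c) [frequency] = s⁻¹
  (d) [m⁻³·s⁻¹·mol] / [m⁻³·mol] = s⁻¹
  (e) s⁻¹
All reduce to s⁻¹ except (b), which is m²·s⁻¹.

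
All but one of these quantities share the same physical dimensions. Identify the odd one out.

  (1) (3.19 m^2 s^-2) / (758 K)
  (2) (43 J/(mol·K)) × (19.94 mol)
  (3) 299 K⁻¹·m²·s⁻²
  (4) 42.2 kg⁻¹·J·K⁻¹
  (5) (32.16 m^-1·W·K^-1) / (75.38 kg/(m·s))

(2)

Expand each in SI base units:
  (1) [m²·s⁻²] / [K] = m²·s⁻²·K⁻¹
  (2) [kg·m²·s⁻²·K⁻¹·mol⁻¹] · [mol] = kg·m²·s⁻²·K⁻¹
  (3) m²·s⁻²·K⁻¹
  (4) J·kg⁻¹·K⁻¹ = N·m·kg⁻¹·K⁻¹ = m²·s⁻²·K⁻¹
  (5) [kg·m·s⁻³·K⁻¹] / [kg·m⁻¹·s⁻¹] = m²·s⁻²·K⁻¹
All reduce to m²·s⁻²·K⁻¹ except (2), which is kg·m²·s⁻²·K⁻¹.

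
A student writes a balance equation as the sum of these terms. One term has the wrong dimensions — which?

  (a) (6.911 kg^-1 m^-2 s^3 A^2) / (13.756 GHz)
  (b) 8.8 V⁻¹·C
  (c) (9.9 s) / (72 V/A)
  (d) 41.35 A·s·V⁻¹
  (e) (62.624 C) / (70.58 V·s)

Expand each in SI base units:
  (a) [kg⁻¹·m⁻²·s³·A²] / [s⁻¹] = kg⁻¹·m⁻²·s⁴·A²
  (b) C·V⁻¹ = s·A·(J·C⁻¹)⁻¹ = kg⁻¹·m⁻²·s⁴·A²
  (c) [s] / [kg·m²·s⁻³·A⁻²] = kg⁻¹·m⁻²·s⁴·A²
  (d) A·s·V⁻¹ = A·s·(J·C⁻¹)⁻¹ = kg⁻¹·m⁻²·s⁴·A²
  (e) [s·A] / [kg·m²·s⁻²·A⁻¹] = kg⁻¹·m⁻²·s³·A²
All reduce to kg⁻¹·m⁻²·s⁴·A² except (e), which is kg⁻¹·m⁻²·s³·A².

(e)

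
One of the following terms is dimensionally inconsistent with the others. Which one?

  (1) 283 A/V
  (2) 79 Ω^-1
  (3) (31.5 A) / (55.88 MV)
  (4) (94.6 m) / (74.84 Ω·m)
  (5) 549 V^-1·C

(5)

Expand each in SI base units:
  (1) A·V⁻¹ = A·(J·C⁻¹)⁻¹ = kg⁻¹·m⁻²·s³·A²
  (2) Ω⁻¹ = (V·A⁻¹)⁻¹ = kg⁻¹·m⁻²·s³·A²
  (3) [A] / [kg·m²·s⁻³·A⁻¹] = kg⁻¹·m⁻²·s³·A²
  (4) [m] / [kg·m³·s⁻³·A⁻²] = kg⁻¹·m⁻²·s³·A²
  (5) C·V⁻¹ = s·A·(J·C⁻¹)⁻¹ = kg⁻¹·m⁻²·s⁴·A²
All reduce to kg⁻¹·m⁻²·s³·A² except (5), which is kg⁻¹·m⁻²·s⁴·A².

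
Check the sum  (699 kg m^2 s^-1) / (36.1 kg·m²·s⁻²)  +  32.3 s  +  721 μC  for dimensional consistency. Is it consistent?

Expand each in SI base units:
  (699 kg m^2 s^-1) / (36.1 kg·m²·s⁻²):  [kg·m²·s⁻¹] / [kg·m²·s⁻²] = s
  32.3 s:  s
  721 μC:  C = s·A
The terms do not share a single dimension (s vs s·A).

No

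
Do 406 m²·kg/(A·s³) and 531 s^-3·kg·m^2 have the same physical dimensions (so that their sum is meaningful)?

No

Reduce each to base SI dimensions:
  406 m²·kg/(A·s³):  kg·m²·s⁻³·A⁻¹
  531 s^-3·kg·m^2:  kg·m²·s⁻³
kg·m²·s⁻³·A⁻¹ ≠ kg·m²·s⁻³, so they cannot be added.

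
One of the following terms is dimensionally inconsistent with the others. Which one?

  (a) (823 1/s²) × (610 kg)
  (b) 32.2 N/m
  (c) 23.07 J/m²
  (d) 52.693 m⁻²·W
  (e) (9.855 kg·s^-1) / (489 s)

(d)

Reduce each to base SI dimensions:
  (a) [s⁻²] · [kg] = kg·s⁻²
  (b) N·m⁻¹ = kg·m·s⁻²·m⁻¹ = kg·s⁻²
  (c) J·m⁻² = N·m·m⁻² = kg·s⁻²
  (d) W·m⁻² = J·s⁻¹·m⁻² = kg·s⁻³
  (e) [kg·s⁻¹] / [s] = kg·s⁻²
All reduce to kg·s⁻² except (d), which is kg·s⁻³.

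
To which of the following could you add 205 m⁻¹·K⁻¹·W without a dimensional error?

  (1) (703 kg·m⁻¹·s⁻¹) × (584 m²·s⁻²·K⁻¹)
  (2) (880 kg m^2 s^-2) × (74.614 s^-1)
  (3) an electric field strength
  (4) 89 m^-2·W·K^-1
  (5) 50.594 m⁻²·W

(1)

Reference: W·m⁻¹·K⁻¹ = J·s⁻¹·m⁻¹·K⁻¹ = kg·m·s⁻³·K⁻¹.
Each option:
  (1) [kg·m⁻¹·s⁻¹] · [m²·s⁻²·K⁻¹] = kg·m·s⁻³·K⁻¹  ← same
  (2) [kg·m²·s⁻²] · [s⁻¹] = kg·m²·s⁻³
  (3) [electric field strength] = kg·m·s⁻³·A⁻¹
  (4) W·m⁻²·K⁻¹ = J·s⁻¹·m⁻²·K⁻¹ = kg·s⁻³·K⁻¹
  (5) W·m⁻² = J·s⁻¹·m⁻² = kg·s⁻³
Only (1) matches kg·m·s⁻³·K⁻¹.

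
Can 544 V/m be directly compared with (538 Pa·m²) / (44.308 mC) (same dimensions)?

Dimensions:
  544 V/m:  V·m⁻¹ = J·C⁻¹·m⁻¹ = kg·m·s⁻³·A⁻¹
  (538 Pa·m²) / (44.308 mC):  [kg·m·s⁻²] / [s·A] = kg·m·s⁻³·A⁻¹
Both are kg·m·s⁻³·A⁻¹, so they have the same dimensions and can be added.

Yes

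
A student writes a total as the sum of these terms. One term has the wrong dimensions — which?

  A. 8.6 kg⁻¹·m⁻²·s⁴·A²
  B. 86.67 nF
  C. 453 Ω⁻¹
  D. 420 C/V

C.

Dimensions:
  A. kg⁻¹·m⁻²·s⁴·A²
  B. F = C·V⁻¹ = kg⁻¹·m⁻²·s⁴·A²
  C. Ω⁻¹ = (V·A⁻¹)⁻¹ = kg⁻¹·m⁻²·s³·A²
  D. C·V⁻¹ = s·A·(J·C⁻¹)⁻¹ = kg⁻¹·m⁻²·s⁴·A²
All reduce to kg⁻¹·m⁻²·s⁴·A² except C., which is kg⁻¹·m⁻²·s³·A².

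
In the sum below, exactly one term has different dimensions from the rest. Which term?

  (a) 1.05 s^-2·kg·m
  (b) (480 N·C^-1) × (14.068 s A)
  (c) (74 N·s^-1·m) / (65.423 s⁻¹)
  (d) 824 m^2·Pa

Expand each in SI base units:
  (a) kg·m·s⁻²
  (b) [kg·m·s⁻³·A⁻¹] · [s·A] = kg·m·s⁻²
  (c) [kg·m²·s⁻³] / [s⁻¹] = kg·m²·s⁻²
  (d) Pa·m² = N·m⁻²·m² = kg·m·s⁻²
All reduce to kg·m·s⁻² except (c), which is kg·m²·s⁻².

(c)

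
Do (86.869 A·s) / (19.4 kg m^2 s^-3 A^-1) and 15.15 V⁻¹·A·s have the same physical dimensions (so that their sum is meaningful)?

In SI base units:
  (86.869 A·s) / (19.4 kg m^2 s^-3 A^-1):  [s·A] / [kg·m²·s⁻³·A⁻¹] = kg⁻¹·m⁻²·s⁴·A²
  15.15 V⁻¹·A·s:  A·s·V⁻¹ = A·s·(J·C⁻¹)⁻¹ = kg⁻¹·m⁻²·s⁴·A²
Both are kg⁻¹·m⁻²·s⁴·A², so they have the same dimensions and can be added.

Yes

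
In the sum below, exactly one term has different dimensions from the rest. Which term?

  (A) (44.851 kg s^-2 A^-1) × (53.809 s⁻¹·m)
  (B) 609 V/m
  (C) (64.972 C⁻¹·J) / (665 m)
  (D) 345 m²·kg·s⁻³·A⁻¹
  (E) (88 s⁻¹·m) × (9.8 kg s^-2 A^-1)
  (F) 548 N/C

Expand each in SI base units:
  (A) [kg·s⁻²·A⁻¹] · [m·s⁻¹] = kg·m·s⁻³·A⁻¹
  (B) V·m⁻¹ = J·C⁻¹·m⁻¹ = kg·m·s⁻³·A⁻¹
  (C) [kg·m²·s⁻³·A⁻¹] / [m] = kg·m·s⁻³·A⁻¹
  (D) kg·m²·s⁻³·A⁻¹
  (E) [m·s⁻¹] · [kg·s⁻²·A⁻¹] = kg·m·s⁻³·A⁻¹
  (F) N·C⁻¹ = kg·m·s⁻²·(s·A)⁻¹ = kg·m·s⁻³·A⁻¹
All reduce to kg·m·s⁻³·A⁻¹ except (D), which is kg·m²·s⁻³·A⁻¹.

(D)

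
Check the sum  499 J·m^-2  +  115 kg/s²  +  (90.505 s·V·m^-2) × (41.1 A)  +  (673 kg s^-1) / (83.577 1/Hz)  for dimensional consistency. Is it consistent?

Yes

Reduce each to base SI dimensions:
  499 J·m^-2:  J·m⁻² = N·m·m⁻² = kg·s⁻²
  115 kg/s²:  kg·s⁻²
  (90.505 s·V·m^-2) × (41.1 A):  [kg·s⁻²·A⁻¹] · [A] = kg·s⁻²
  (673 kg s^-1) / (83.577 1/Hz):  [kg·s⁻¹] / [s] = kg·s⁻²
Every term reduces to kg·s⁻².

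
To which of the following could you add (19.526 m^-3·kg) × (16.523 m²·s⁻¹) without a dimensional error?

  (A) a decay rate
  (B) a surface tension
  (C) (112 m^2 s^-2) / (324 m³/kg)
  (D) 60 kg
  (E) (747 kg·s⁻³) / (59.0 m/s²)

(E)

Reference: [kg·m⁻³] · [m²·s⁻¹] = kg·m⁻¹·s⁻¹.
Each option:
  (A) [decay rate] = s⁻¹
  (B) [surface tension] = kg·s⁻²
  (C) [m²·s⁻²] / [kg⁻¹·m³] = kg·m⁻¹·s⁻²
  (D) kg
  (E) [kg·s⁻³] / [m·s⁻²] = kg·m⁻¹·s⁻¹  ← same
Only (E) matches kg·m⁻¹·s⁻¹.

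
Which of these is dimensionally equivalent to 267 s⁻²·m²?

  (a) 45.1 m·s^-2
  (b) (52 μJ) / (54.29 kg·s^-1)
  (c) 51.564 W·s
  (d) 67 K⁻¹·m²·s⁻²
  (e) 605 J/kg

(e)

Reference: m²·s⁻².
Each option:
  (a) m·s⁻²
  (b) [kg·m²·s⁻²] / [kg·s⁻¹] = m²·s⁻¹
  (c) W·s = J·s⁻¹·s = kg·m²·s⁻²
  (d) m²·s⁻²·K⁻¹
  (e) J·kg⁻¹ = N·m·kg⁻¹ = m²·s⁻²  ← same
Only (e) matches m²·s⁻².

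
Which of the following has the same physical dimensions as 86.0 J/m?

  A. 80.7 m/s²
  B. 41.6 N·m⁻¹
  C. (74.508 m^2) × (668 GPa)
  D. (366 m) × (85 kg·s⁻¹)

Reference: J·m⁻¹ = N·m·m⁻¹ = kg·m·s⁻².
Each option:
  A. m·s⁻²
  B. N·m⁻¹ = kg·m·s⁻²·m⁻¹ = kg·s⁻²
  C. [m²] · [kg·m⁻¹·s⁻²] = kg·m·s⁻²  ← same
  D. [m] · [kg·s⁻¹] = kg·m·s⁻¹
Only C. matches kg·m·s⁻².

C.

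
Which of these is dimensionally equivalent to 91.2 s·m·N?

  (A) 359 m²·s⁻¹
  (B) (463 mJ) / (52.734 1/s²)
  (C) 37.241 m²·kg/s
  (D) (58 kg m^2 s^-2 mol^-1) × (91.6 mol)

(C)

Reference: N·m·s = kg·m·s⁻²·m·s = kg·m²·s⁻¹.
Each option:
  (A) m²·s⁻¹
  (B) [kg·m²·s⁻²] / [s⁻²] = kg·m²
  (C) kg·m²·s⁻¹  ← same
  (D) [kg·m²·s⁻²·mol⁻¹] · [mol] = kg·m²·s⁻²
Only (C) matches kg·m²·s⁻¹.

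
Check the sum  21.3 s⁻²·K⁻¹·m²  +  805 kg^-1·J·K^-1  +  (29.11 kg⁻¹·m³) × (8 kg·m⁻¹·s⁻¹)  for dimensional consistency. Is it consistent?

No

Work out the base dimensions of each:
  21.3 s⁻²·K⁻¹·m²:  m²·s⁻²·K⁻¹
  805 kg^-1·J·K^-1:  J·kg⁻¹·K⁻¹ = N·m·kg⁻¹·K⁻¹ = m²·s⁻²·K⁻¹
  (29.11 kg⁻¹·m³) × (8 kg·m⁻¹·s⁻¹):  [kg⁻¹·m³] · [kg·m⁻¹·s⁻¹] = m²·s⁻¹
The terms do not share a single dimension (m²·s⁻²·K⁻¹ vs m²·s⁻¹).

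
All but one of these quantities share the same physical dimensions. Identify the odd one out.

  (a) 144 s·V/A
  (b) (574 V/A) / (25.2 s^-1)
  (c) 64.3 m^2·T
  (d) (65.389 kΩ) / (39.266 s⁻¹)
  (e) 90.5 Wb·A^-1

In SI base units:
  (a) V·s·A⁻¹ = J·C⁻¹·s·A⁻¹ = kg·m²·s⁻²·A⁻²
  (b) [kg·m²·s⁻³·A⁻²] / [s⁻¹] = kg·m²·s⁻²·A⁻²
  (c) T·m² = Wb·m⁻²·m² = kg·m²·s⁻²·A⁻¹
  (d) [kg·m²·s⁻³·A⁻²] / [s⁻¹] = kg·m²·s⁻²·A⁻²
  (e) Wb·A⁻¹ = V·s·A⁻¹ = kg·m²·s⁻²·A⁻²
All reduce to kg·m²·s⁻²·A⁻² except (c), which is kg·m²·s⁻²·A⁻¹.

(c)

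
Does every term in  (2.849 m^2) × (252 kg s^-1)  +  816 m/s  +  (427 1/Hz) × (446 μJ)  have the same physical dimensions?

Work out the base dimensions of each:
  (2.849 m^2) × (252 kg s^-1):  [m²] · [kg·s⁻¹] = kg·m²·s⁻¹
  816 m/s:  m·s⁻¹
  (427 1/Hz) × (446 μJ):  [s] · [kg·m²·s⁻²] = kg·m²·s⁻¹
The terms do not share a single dimension (kg·m²·s⁻¹ vs m·s⁻¹).

No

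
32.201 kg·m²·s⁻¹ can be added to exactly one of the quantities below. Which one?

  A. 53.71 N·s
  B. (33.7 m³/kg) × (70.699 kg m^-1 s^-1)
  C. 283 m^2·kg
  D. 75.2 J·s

D.

Reference: kg·m²·s⁻¹.
Each option:
  A. N·s = kg·m·s⁻²·s = kg·m·s⁻¹
  B. [kg⁻¹·m³] · [kg·m⁻¹·s⁻¹] = m²·s⁻¹
  C. kg·m²
  D. J·s = N·m·s = kg·m²·s⁻¹  ← same
Only D. matches kg·m²·s⁻¹.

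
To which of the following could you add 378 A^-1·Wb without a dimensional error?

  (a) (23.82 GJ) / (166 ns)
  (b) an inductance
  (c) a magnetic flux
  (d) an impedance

Reference: Wb·A⁻¹ = V·s·A⁻¹ = kg·m²·s⁻²·A⁻².
Each option:
  (a) [kg·m²·s⁻²] / [s] = kg·m²·s⁻³
  (b) [inductance] = kg·m²·s⁻²·A⁻²  ← same
  (c) [magnetic flux] = kg·m²·s⁻²·A⁻¹
  (d) [impedance] = kg·m²·s⁻³·A⁻²
Only (b) matches kg·m²·s⁻²·A⁻².

(b)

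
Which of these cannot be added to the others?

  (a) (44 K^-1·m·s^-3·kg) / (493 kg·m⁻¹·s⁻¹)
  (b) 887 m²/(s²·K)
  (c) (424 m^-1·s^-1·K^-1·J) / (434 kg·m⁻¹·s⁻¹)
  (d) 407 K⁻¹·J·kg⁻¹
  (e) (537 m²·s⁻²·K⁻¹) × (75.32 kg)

(e)

Expand each in SI base units:
  (a) [kg·m·s⁻³·K⁻¹] / [kg·m⁻¹·s⁻¹] = m²·s⁻²·K⁻¹
  (b) m²·s⁻²·K⁻¹
  (c) [kg·m·s⁻³·K⁻¹] / [kg·m⁻¹·s⁻¹] = m²·s⁻²·K⁻¹
  (d) J·kg⁻¹·K⁻¹ = N·m·kg⁻¹·K⁻¹ = m²·s⁻²·K⁻¹
  (e) [m²·s⁻²·K⁻¹] · [kg] = kg·m²·s⁻²·K⁻¹
All reduce to m²·s⁻²·K⁻¹ except (e), which is kg·m²·s⁻²·K⁻¹.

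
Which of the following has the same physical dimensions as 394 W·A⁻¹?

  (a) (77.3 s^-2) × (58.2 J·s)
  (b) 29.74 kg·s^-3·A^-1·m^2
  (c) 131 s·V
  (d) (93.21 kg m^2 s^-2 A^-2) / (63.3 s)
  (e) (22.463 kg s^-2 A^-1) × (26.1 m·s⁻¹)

Reference: W·A⁻¹ = J·s⁻¹·A⁻¹ = kg·m²·s⁻³·A⁻¹.
Each option:
  (a) [s⁻²] · [kg·m²·s⁻¹] = kg·m²·s⁻³
  (b) kg·m²·s⁻³·A⁻¹  ← same
  (c) V·s = J·C⁻¹·s = kg·m²·s⁻²·A⁻¹
  (d) [kg·m²·s⁻²·A⁻²] / [s] = kg·m²·s⁻³·A⁻²
  (e) [kg·s⁻²·A⁻¹] · [m·s⁻¹] = kg·m·s⁻³·A⁻¹
Only (b) matches kg·m²·s⁻³·A⁻¹.

(b)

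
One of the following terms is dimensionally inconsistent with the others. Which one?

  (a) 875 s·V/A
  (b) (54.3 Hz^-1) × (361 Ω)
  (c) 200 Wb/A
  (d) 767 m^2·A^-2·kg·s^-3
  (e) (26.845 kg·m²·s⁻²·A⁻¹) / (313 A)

Dimensions:
  (a) V·s·A⁻¹ = J·C⁻¹·s·A⁻¹ = kg·m²·s⁻²·A⁻²
  (b) [s] · [kg·m²·s⁻³·A⁻²] = kg·m²·s⁻²·A⁻²
  (c) Wb·A⁻¹ = V·s·A⁻¹ = kg·m²·s⁻²·A⁻²
  (d) kg·m²·s⁻³·A⁻²
  (e) [kg·m²·s⁻²·A⁻¹] / [A] = kg·m²·s⁻²·A⁻²
All reduce to kg·m²·s⁻²·A⁻² except (d), which is kg·m²·s⁻³·A⁻².

(d)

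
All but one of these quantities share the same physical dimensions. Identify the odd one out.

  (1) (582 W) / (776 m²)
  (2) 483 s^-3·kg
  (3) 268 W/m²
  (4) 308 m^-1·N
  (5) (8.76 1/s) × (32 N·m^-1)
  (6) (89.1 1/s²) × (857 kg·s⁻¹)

Work out the base dimensions of each:
  (1) [kg·m²·s⁻³] / [m²] = kg·s⁻³
  (2) kg·s⁻³
  (3) W·m⁻² = J·s⁻¹·m⁻² = kg·s⁻³
  (4) N·m⁻¹ = kg·m·s⁻²·m⁻¹ = kg·s⁻²
  (5) [s⁻¹] · [kg·s⁻²] = kg·s⁻³
  (6) [s⁻²] · [kg·s⁻¹] = kg·s⁻³
All reduce to kg·s⁻³ except (4), which is kg·s⁻².

(4)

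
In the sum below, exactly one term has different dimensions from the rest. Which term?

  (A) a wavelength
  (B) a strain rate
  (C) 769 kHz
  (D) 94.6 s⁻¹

Dimensions:
  (A) [wavelength] = m
  (B) [strain rate] = s⁻¹
  (C) Hz = s⁻¹
  (D) s⁻¹
All reduce to s⁻¹ except (A), which is m.

(A)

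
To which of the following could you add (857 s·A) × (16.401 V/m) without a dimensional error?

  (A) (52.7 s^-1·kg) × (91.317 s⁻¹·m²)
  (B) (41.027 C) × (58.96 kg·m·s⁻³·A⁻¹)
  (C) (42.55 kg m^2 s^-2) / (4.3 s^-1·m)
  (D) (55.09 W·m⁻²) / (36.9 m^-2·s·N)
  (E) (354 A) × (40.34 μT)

(B)

Reference: [s·A] · [kg·m·s⁻³·A⁻¹] = kg·m·s⁻².
Each option:
  (A) [kg·s⁻¹] · [m²·s⁻¹] = kg·m²·s⁻²
  (B) [s·A] · [kg·m·s⁻³·A⁻¹] = kg·m·s⁻²  ← same
  (C) [kg·m²·s⁻²] / [m·s⁻¹] = kg·m·s⁻¹
  (D) [kg·s⁻³] / [kg·m⁻¹·s⁻¹] = m·s⁻²
  (E) [A] · [kg·s⁻²·A⁻¹] = kg·s⁻²
Only (B) matches kg·m·s⁻².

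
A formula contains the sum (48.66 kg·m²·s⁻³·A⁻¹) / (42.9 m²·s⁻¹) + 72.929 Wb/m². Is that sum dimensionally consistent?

Yes

In SI base units:
  (48.66 kg·m²·s⁻³·A⁻¹) / (42.9 m²·s⁻¹):  [kg·m²·s⁻³·A⁻¹] / [m²·s⁻¹] = kg·s⁻²·A⁻¹
  72.929 Wb/m²:  Wb·m⁻² = V·s·m⁻² = kg·s⁻²·A⁻¹
Both are kg·s⁻²·A⁻¹, so they have the same dimensions and can be added.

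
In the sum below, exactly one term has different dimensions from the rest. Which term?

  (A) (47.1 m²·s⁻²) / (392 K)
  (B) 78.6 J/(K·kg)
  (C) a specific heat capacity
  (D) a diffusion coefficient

(D)

Reduce each to base SI dimensions:
  (A) [m²·s⁻²] / [K] = m²·s⁻²·K⁻¹
  (B) J·kg⁻¹·K⁻¹ = N·m·kg⁻¹·K⁻¹ = m²·s⁻²·K⁻¹
  (C) [specific heat capacity] = m²·s⁻²·K⁻¹
  (D) [diffusion coefficient] = m²·s⁻¹
All reduce to m²·s⁻²·K⁻¹ except (D), which is m²·s⁻¹.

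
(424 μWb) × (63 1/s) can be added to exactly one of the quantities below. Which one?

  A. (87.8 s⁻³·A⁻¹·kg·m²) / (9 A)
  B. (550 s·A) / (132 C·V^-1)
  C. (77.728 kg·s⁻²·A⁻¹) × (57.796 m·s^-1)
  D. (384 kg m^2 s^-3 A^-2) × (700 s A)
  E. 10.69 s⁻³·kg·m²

B.

Reference: [kg·m²·s⁻²·A⁻¹] · [s⁻¹] = kg·m²·s⁻³·A⁻¹.
Each option:
  A. [kg·m²·s⁻³·A⁻¹] / [A] = kg·m²·s⁻³·A⁻²
  B. [s·A] / [kg⁻¹·m⁻²·s⁴·A²] = kg·m²·s⁻³·A⁻¹  ← same
  C. [kg·s⁻²·A⁻¹] · [m·s⁻¹] = kg·m·s⁻³·A⁻¹
  D. [kg·m²·s⁻³·A⁻²] · [s·A] = kg·m²·s⁻²·A⁻¹
  E. kg·m²·s⁻³
Only B. matches kg·m²·s⁻³·A⁻¹.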